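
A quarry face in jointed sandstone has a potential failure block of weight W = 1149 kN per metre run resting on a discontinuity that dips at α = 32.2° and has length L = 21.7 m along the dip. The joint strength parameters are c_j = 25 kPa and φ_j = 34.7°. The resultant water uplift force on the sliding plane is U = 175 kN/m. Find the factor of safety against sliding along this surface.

FS = 1.79

Resolving the block weight along and normal to the plane and applying the Mohr–Coulomb strength on the joint:
N' = W cosα − U = 1149·cos32.2° − 175 = 797.3 kN/m
Driving force T = W sinα = 1149·sin32.2° = 612.3 kN/m
Resisting force R = c_j·L + N'·tanφ_j = 25·21.7 + 797.3·tan34.7° = 542.5 + 552.1 = 1094.6 kN/m
FS = R / T = 1094.6 / 612.3 = 1.788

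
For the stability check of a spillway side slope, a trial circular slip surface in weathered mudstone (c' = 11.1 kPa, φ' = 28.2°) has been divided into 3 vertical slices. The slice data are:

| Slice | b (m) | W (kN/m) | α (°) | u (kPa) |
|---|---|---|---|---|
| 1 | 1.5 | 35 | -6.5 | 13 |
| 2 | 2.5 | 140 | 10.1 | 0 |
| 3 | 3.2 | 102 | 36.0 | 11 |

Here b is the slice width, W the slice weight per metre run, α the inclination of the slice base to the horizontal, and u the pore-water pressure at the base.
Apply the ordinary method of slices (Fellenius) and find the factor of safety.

FS = 2.38

Ordinary method of slices: FS = Σ[c'·Δl_i + (W_i cosα_i − u_i·Δl_i)·tanφ'] / Σ W_i sinα_i, with Δl_i = b_i / cosα_i.
Slice 1: Δl = 1.5/cos(-6.5°) = 1.510 m; N'_1 = 35·cos(-6.5°) − 13·1.510 = 15.1; c'Δl = 16.76; W sinα = -4.0
Slice 2: Δl = 2.5/cos10.1° = 2.539 m; N'_2 = 140·cos10.1° − 0·2.539 = 137.8; c'Δl = 28.19; W sinα = 24.6
Slice 3: Δl = 3.2/cos36.0° = 3.955 m; N'_3 = 102·cos36.0° − 11·3.955 = 39.0; c'Δl = 43.91; W sinα = 60.0
Σc'Δl = 88.8 kN/m; ΣN' = 192.0 kN/m; ΣW sinα = 80.5 kN/m
Resisting = 88.8 + 192.0·tan28.2° = 88.8 + 102.9 = 191.8 kN/m
FS = 191.8 / 80.5 = 2.381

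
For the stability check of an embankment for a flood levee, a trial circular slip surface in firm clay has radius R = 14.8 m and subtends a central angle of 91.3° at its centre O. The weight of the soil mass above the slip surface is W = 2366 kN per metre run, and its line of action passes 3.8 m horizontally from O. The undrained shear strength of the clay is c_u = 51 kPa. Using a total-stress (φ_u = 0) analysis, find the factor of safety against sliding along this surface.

Taking moments about the centre O, the resisting moment is provided by the undrained shear strength acting along the arc:
Arc length L_a = R·θ = 14.8·(91.3°·π/180) = 14.8·1.5935 = 23.58 m
M_R = c_u·L_a·R = 51·23.58·14.8 = 17800.9 kN·m/m
M_D = W·d = 2366·3.8 = 8990.8 kN·m/m
FS = M_R / M_D = 17800.9 / 8990.8 = 1.980

FS = 1.98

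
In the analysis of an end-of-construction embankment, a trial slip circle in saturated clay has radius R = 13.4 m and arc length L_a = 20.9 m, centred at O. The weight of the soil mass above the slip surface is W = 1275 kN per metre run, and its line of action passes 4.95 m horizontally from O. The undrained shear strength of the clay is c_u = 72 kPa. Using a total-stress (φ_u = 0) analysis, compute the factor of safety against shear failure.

FS = 3.19

Taking moments about the centre O, the resisting moment is provided by the undrained shear strength acting along the arc:
M_R = c_u·L_a·R = 72·20.90·13.4 = 20164.3 kN·m/m
M_D = W·d = 1275·4.95 = 6311.2 kN·m/m
FS = M_R / M_D = 20164.3 / 6311.2 = 3.195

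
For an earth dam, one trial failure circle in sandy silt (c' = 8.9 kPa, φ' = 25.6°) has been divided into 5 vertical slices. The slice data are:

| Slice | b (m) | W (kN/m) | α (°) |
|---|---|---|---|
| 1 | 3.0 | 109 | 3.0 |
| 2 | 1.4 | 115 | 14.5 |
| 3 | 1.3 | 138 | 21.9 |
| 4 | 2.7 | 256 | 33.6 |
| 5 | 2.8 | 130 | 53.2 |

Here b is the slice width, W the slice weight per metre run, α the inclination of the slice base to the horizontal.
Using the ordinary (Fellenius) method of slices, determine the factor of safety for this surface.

Ordinary method of slices: FS = Σ[c'·Δl_i + (W_i cosα_i)·tanφ'] / Σ W_i sinα_i, with Δl_i = b_i / cosα_i.
Slice 1: Δl = 3.0/cos3.0° = 3.004 m; N'_1 = 109·cos3.0° = 108.9; c'Δl = 26.74; W sinα = 5.7
Slice 2: Δl = 1.4/cos14.5° = 1.446 m; N'_2 = 115·cos14.5° = 111.3; c'Δl = 12.87; W sinα = 28.8
Slice 3: Δl = 1.3/cos21.9° = 1.401 m; N'_3 = 138·cos21.9° = 128.0; c'Δl = 12.47; W sinα = 51.5
Slice 4: Δl = 2.7/cos33.6° = 3.242 m; N'_4 = 256·cos33.6° = 213.2; c'Δl = 28.85; W sinα = 141.7
Slice 5: Δl = 2.8/cos53.2° = 4.674 m; N'_5 = 130·cos53.2° = 77.9; c'Δl = 41.60; W sinα = 104.1
Σc'Δl = 122.5 kN/m; ΣN' = 639.3 kN/m; ΣW sinα = 331.7 kN/m
Resisting = 122.5 + 639.3·tan25.6° = 122.5 + 306.3 = 428.8 kN/m
FS = 428.8 / 331.7 = 1.293

FS = 1.29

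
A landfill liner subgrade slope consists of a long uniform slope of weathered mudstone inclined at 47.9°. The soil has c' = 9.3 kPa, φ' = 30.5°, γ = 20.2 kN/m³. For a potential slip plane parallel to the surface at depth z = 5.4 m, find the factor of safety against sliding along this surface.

FS = 0.70

For an infinite slope with a slip plane parallel to the surface (no pore pressure): FS = [c' + γz cos²β tanφ'] / [γz sinβ cosβ].
γz = 20.2·5.4 = 109.08 kN/m²
Numerator = 9.3 + 109.08·cos²47.9°·tan30.5° = 9.3 + 109.08·0.4495·0.5890 = 38.180 kPa
Denominator = 109.08·sin47.9°·cos47.9° = 109.08·0.7420·0.6704 = 54.261 kPa
FS = 38.180 / 54.261 = 0.704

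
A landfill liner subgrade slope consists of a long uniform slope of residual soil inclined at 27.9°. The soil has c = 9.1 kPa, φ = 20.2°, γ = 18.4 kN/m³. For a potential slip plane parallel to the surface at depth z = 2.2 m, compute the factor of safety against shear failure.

FS = 1.24

For an infinite slope with a slip plane parallel to the surface (no pore pressure): FS = [c + γz cos²β tanφ] / [γz sinβ cosβ].
γz = 18.4·2.2 = 40.48 kN/m²
Numerator = 9.1 + 40.48·cos²27.9°·tan20.2° = 9.1 + 40.48·0.7810·0.3679 = 20.733 kPa
Denominator = 40.48·sin27.9°·cos27.9° = 40.48·0.4679·0.8838 = 16.740 kPa
FS = 20.733 / 16.740 = 1.239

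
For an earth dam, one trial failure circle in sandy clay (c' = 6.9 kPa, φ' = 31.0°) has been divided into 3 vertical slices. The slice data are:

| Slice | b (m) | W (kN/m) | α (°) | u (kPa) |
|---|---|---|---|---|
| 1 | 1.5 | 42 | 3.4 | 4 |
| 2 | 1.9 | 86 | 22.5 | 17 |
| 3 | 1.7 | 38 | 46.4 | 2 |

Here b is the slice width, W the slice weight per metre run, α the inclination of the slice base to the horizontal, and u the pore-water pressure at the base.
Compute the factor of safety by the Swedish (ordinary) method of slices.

FS = 1.63

Ordinary method of slices: FS = Σ[c'·Δl_i + (W_i cosα_i − u_i·Δl_i)·tanφ'] / Σ W_i sinα_i, with Δl_i = b_i / cosα_i.
Slice 1: Δl = 1.5/cos3.4° = 1.503 m; N'_1 = 42·cos3.4° − 4·1.503 = 35.9; c'Δl = 10.37; W sinα = 2.5
Slice 2: Δl = 1.9/cos22.5° = 2.057 m; N'_2 = 86·cos22.5° − 17·2.057 = 44.5; c'Δl = 14.19; W sinα = 32.9
Slice 3: Δl = 1.7/cos46.4° = 2.465 m; N'_3 = 38·cos46.4° − 2·2.465 = 21.3; c'Δl = 17.01; W sinα = 27.5
Σc'Δl = 41.6 kN/m; ΣN' = 101.7 kN/m; ΣW sinα = 62.9 kN/m
Resisting = 41.6 + 101.7·tan31.0° = 41.6 + 61.1 = 102.7 kN/m
FS = 102.7 / 62.9 = 1.632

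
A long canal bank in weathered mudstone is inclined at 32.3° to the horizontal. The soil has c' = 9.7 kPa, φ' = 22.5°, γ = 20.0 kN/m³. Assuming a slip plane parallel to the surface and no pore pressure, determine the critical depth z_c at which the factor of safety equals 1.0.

z_c = 3.11 m

Setting FS = 1.00 in FS = [c' + γz cos²β tanφ'] / [γz sinβ cosβ] and solving for z:
z = c' / [γ cosβ (FS·sinβ − cosβ·tanφ')]
  = 9.7 / [20.0·cos32.3°·(1.00·sin32.3° − cos32.3°·tan22.5°)]
  = 9.7 / [20.0·0.8453·(1.00·0.5344 − 0.8453·0.4142)]
  = 9.7 / 3.1145 = 3.114 m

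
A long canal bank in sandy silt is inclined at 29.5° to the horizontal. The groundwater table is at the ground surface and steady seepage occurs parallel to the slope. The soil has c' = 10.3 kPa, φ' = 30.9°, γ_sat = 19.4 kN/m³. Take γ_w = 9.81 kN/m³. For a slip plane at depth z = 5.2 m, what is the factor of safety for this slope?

With seepage parallel to the slope and the water table at the surface, the effective normal stress on the slip plane uses the buoyant unit weight γ' = γ_sat − γ_w while the driving shear stress uses γ_sat:
FS = [c' + γ' z cos²β tanφ'] / [γ_sat z sinβ cosβ]
γ' = 19.4 − 9.81 = 9.59 kN/m³
Numerator = 10.3 + 9.59·5.2·cos²29.5°·tan30.9° = 10.3 + 9.59·5.2·0.7575·0.5985 = 32.908 kPa
Denominator = 19.4·5.2·sin29.5°·cos29.5° = 19.4·5.2·0.4924·0.8704 = 43.236 kPa
FS = 32.908 / 43.236 = 0.761

FS = 0.76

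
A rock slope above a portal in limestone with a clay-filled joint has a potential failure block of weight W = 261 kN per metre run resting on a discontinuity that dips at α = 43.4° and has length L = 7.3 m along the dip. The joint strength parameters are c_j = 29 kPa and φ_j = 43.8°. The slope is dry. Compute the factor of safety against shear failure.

FS = 2.19

Resolving the block weight along and normal to the plane and applying the Mohr–Coulomb strength on the joint:
N' = W cosα = 261·cos43.4° = 189.6 kN/m
Driving force T = W sinα = 261·sin43.4° = 179.3 kN/m
Resisting force R = c_j·L + N'·tanφ_j = 29·7.3 + 189.6·tan43.8° = 211.7 + 181.9 = 393.6 kN/m
FS = R / T = 393.6 / 179.3 = 2.195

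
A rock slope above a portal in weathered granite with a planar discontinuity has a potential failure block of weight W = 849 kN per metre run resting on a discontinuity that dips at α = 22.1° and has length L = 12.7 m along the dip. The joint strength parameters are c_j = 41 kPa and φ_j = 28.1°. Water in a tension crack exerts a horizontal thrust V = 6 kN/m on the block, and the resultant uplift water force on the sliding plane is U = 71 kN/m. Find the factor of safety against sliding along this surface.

Resolving the block weight along and normal to the plane and applying the Mohr–Coulomb strength on the joint:
N' = W cosα − U − V sinα = 849·cos22.1° − 71 − 6·sin22.1° = 713.4 kN/m
Driving force T = W sinα + V cosα = 849·sin22.1° + 6·cos22.1° = 325.0 kN/m
Resisting force R = c_j·L + N'·tanφ_j = 41·12.7 + 713.4·tan28.1° = 520.7 + 380.9 = 901.6 kN/m
FS = R / T = 901.6 / 325.0 = 2.774

FS = 2.77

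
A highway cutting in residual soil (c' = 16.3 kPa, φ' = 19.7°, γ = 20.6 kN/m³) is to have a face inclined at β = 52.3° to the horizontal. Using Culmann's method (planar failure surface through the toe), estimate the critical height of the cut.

Culmann's analysis gives the critical failure plane at α_cr = (β + φ')/2 = (52.3 + 19.7)/2 = 36.0°, and the critical height
H_c = (4c'/γ) · sinβ cosφ' / [1 − cos(β − φ')]
    = (4·16.3/20.6) · sin52.3°·cos19.7° / [1 − cos(32.6°)]
    = 3.165 · 0.7912·0.9415 / [1 − 0.8425]
    = 3.165 · 0.7449 / 0.1575
    = 14.96 m

H_c = 14.96 m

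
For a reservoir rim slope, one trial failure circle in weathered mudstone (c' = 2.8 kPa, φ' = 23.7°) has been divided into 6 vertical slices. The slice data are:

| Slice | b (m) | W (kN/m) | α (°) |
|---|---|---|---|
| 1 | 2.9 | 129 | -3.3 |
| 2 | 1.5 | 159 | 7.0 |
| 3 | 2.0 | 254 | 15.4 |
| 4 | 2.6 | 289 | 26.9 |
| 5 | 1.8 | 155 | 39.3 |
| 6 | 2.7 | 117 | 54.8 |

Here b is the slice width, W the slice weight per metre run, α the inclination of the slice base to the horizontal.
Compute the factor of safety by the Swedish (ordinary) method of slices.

Ordinary method of slices: FS = Σ[c'·Δl_i + (W_i cosα_i)·tanφ'] / Σ W_i sinα_i, with Δl_i = b_i / cosα_i.
Slice 1: Δl = 2.9/cos(-3.3°) = 2.905 m; N'_1 = 129·cos(-3.3°) = 128.8; c'Δl = 8.13; W sinα = -7.4
Slice 2: Δl = 1.5/cos7.0° = 1.511 m; N'_2 = 159·cos7.0° = 157.8; c'Δl = 4.23; W sinα = 19.4
Slice 3: Δl = 2.0/cos15.4° = 2.074 m; N'_3 = 254·cos15.4° = 244.9; c'Δl = 5.81; W sinα = 67.5
Slice 4: Δl = 2.6/cos26.9° = 2.915 m; N'_4 = 289·cos26.9° = 257.7; c'Δl = 8.16; W sinα = 130.8
Slice 5: Δl = 1.8/cos39.3° = 2.326 m; N'_5 = 155·cos39.3° = 119.9; c'Δl = 6.51; W sinα = 98.2
Slice 6: Δl = 2.7/cos54.8° = 4.684 m; N'_6 = 117·cos54.8° = 67.4; c'Δl = 13.12; W sinα = 95.6
Σc'Δl = 46.0 kN/m; ΣN' = 976.6 kN/m; ΣW sinα = 403.9 kN/m
Resisting = 46.0 + 976.6·tan23.7° = 46.0 + 428.7 = 474.7 kN/m
FS = 474.7 / 403.9 = 1.175

FS = 1.18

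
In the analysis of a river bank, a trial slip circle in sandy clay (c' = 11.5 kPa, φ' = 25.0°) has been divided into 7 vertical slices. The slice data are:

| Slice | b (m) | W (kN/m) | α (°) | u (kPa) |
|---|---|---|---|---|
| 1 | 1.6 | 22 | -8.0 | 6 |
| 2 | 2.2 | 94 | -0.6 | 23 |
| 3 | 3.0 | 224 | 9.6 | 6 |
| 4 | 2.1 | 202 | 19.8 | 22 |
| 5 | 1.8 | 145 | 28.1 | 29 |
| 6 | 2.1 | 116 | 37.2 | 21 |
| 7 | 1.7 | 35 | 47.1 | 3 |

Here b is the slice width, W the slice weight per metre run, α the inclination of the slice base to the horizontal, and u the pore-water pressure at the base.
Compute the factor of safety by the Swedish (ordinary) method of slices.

Ordinary method of slices: FS = Σ[c'·Δl_i + (W_i cosα_i − u_i·Δl_i)·tanφ'] / Σ W_i sinα_i, with Δl_i = b_i / cosα_i.
Slice 1: Δl = 1.6/cos(-8.0°) = 1.616 m; N'_1 = 22·cos(-8.0°) − 6·1.616 = 12.1; c'Δl = 18.58; W sinα = -3.1
Slice 2: Δl = 2.2/cos(-0.6°) = 2.200 m; N'_2 = 94·cos(-0.6°) − 23·2.200 = 43.4; c'Δl = 25.30; W sinα = -1.0
Slice 3: Δl = 3.0/cos9.6° = 3.043 m; N'_3 = 224·cos9.6° − 6·3.043 = 202.6; c'Δl = 34.99; W sinα = 37.4
Slice 4: Δl = 2.1/cos19.8° = 2.232 m; N'_4 = 202·cos19.8° − 22·2.232 = 141.0; c'Δl = 25.67; W sinα = 68.4
Slice 5: Δl = 1.8/cos28.1° = 2.041 m; N'_5 = 145·cos28.1° − 29·2.041 = 68.7; c'Δl = 23.47; W sinα = 68.3
Slice 6: Δl = 2.1/cos37.2° = 2.636 m; N'_6 = 116·cos37.2° − 21·2.636 = 37.0; c'Δl = 30.32; W sinα = 70.1
Slice 7: Δl = 1.7/cos47.1° = 2.497 m; N'_7 = 35·cos47.1° − 3·2.497 = 16.3; c'Δl = 28.72; W sinα = 25.6
Σc'Δl = 187.0 kN/m; ΣN' = 521.1 kN/m; ΣW sinα = 265.8 kN/m
Resisting = 187.0 + 521.1·tan25.0° = 187.0 + 243.0 = 430.1 kN/m
FS = 430.1 / 265.8 = 1.618

FS = 1.62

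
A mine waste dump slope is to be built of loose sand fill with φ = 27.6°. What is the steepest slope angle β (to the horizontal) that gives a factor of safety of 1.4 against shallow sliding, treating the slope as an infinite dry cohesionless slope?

For an infinite dry cohesionless slope FS = tanφ/tanβ, so tanβ = tanφ / FS.
tanβ = tan27.6° / 1.4 = 0.5228 / 1.4 = 0.3734
β = arctan(0.3734) = 20.48°

β = 20.5°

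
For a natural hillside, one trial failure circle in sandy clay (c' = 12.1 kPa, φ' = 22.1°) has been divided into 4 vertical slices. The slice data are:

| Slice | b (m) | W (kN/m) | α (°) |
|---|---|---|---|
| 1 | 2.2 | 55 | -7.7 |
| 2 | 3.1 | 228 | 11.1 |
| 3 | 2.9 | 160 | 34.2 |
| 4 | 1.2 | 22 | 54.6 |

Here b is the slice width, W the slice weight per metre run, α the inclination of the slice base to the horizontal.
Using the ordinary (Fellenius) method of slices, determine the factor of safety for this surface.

FS = 2.11

Ordinary method of slices: FS = Σ[c'·Δl_i + (W_i cosα_i)·tanφ'] / Σ W_i sinα_i, with Δl_i = b_i / cosα_i.
Slice 1: Δl = 2.2/cos(-7.7°) = 2.220 m; N'_1 = 55·cos(-7.7°) = 54.5; c'Δl = 26.86; W sinα = -7.4
Slice 2: Δl = 3.1/cos11.1° = 3.159 m; N'_2 = 228·cos11.1° = 223.7; c'Δl = 38.23; W sinα = 43.9
Slice 3: Δl = 2.9/cos34.2° = 3.506 m; N'_3 = 160·cos34.2° = 132.3; c'Δl = 42.43; W sinα = 89.9
Slice 4: Δl = 1.2/cos54.6° = 2.072 m; N'_4 = 22·cos54.6° = 12.7; c'Δl = 25.07; W sinα = 17.9
Σc'Δl = 132.6 kN/m; ΣN' = 423.3 kN/m; ΣW sinα = 144.4 kN/m
Resisting = 132.6 + 423.3·tan22.1° = 132.6 + 171.9 = 304.5 kN/m
FS = 304.5 / 144.4 = 2.109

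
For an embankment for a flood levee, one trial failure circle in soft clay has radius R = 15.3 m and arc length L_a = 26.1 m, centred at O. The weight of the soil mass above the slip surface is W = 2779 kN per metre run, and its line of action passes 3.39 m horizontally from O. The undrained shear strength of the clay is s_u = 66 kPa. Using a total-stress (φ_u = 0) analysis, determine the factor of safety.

Taking moments about the centre O, the resisting moment is provided by the undrained shear strength acting along the arc:
M_R = s_u·L_a·R = 66·26.10·15.3 = 26355.8 kN·m/m
M_D = W·d = 2779·3.39 = 9420.8 kN·m/m
FS = M_R / M_D = 26355.8 / 9420.8 = 2.798

FS = 2.80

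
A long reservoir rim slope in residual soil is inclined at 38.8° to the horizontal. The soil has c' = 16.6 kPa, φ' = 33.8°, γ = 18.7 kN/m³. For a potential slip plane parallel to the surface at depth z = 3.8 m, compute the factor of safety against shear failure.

FS = 1.31

For an infinite slope with a slip plane parallel to the surface (no pore pressure): FS = [c' + γz cos²β tanφ'] / [γz sinβ cosβ].
γz = 18.7·3.8 = 71.06 kN/m²
Numerator = 16.6 + 71.06·cos²38.8°·tan33.8° = 16.6 + 71.06·0.6074·0.6694 = 45.493 kPa
Denominator = 71.06·sin38.8°·cos38.8° = 71.06·0.6266·0.7793 = 34.701 kPa
FS = 45.493 / 34.701 = 1.311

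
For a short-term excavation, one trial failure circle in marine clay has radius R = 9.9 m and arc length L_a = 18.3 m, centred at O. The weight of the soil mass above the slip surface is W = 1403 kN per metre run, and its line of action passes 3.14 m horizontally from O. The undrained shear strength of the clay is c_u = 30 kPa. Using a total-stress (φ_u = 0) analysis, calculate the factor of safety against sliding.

FS = 1.23

Taking moments about the centre O, the resisting moment is provided by the undrained shear strength acting along the arc:
M_R = c_u·L_a·R = 30·18.30·9.9 = 5435.1 kN·m/m
M_D = W·d = 1403·3.14 = 4405.4 kN·m/m
FS = M_R / M_D = 5435.1 / 4405.4 = 1.234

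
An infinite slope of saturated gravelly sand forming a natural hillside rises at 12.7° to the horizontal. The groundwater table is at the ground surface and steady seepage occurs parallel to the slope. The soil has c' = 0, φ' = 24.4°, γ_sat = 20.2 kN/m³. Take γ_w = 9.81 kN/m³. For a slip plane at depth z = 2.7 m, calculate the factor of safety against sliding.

With seepage parallel to the slope and the water table at the surface, the effective normal stress on the slip plane uses the buoyant unit weight γ' = γ_sat − γ_w while the driving shear stress uses γ_sat:
FS = [c' + γ' z cos²β tanφ'] / [γ_sat z sinβ cosβ]
(For c' = 0 this reduces to FS = (γ'/γ_sat)·tanφ'/tanβ.)
γ' = 20.2 − 9.81 = 10.39 kN/m³
Numerator = 0.0 + 10.39·2.7·cos²12.7°·tan24.4° = 0.0 + 10.39·2.7·0.9517·0.4536 = 12.110 kPa
Denominator = 20.2·2.7·sin12.7°·cos12.7° = 20.2·2.7·0.2198·0.9755 = 11.697 kPa
FS = 12.110 / 11.697 = 1.035

FS = 1.04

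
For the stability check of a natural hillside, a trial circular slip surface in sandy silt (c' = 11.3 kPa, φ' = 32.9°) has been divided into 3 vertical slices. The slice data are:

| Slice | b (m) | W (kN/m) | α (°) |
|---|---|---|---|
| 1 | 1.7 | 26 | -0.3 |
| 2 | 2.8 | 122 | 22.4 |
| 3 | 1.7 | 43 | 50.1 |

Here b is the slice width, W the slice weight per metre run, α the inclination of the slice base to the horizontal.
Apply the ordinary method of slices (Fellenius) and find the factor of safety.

Ordinary method of slices: FS = Σ[c'·Δl_i + (W_i cosα_i)·tanφ'] / Σ W_i sinα_i, with Δl_i = b_i / cosα_i.
Slice 1: Δl = 1.7/cos(-0.3°) = 1.700 m; N'_1 = 26·cos(-0.3°) = 26.0; c'Δl = 19.21; W sinα = -0.1
Slice 2: Δl = 2.8/cos22.4° = 3.029 m; N'_2 = 122·cos22.4° = 112.8; c'Δl = 34.22; W sinα = 46.5
Slice 3: Δl = 1.7/cos50.1° = 2.650 m; N'_3 = 43·cos50.1° = 27.6; c'Δl = 29.95; W sinα = 33.0
Σc'Δl = 83.4 kN/m; ΣN' = 166.4 kN/m; ΣW sinα = 79.3 kN/m
Resisting = 83.4 + 166.4·tan32.9° = 83.4 + 107.6 = 191.0 kN/m
FS = 191.0 / 79.3 = 2.407

FS = 2.41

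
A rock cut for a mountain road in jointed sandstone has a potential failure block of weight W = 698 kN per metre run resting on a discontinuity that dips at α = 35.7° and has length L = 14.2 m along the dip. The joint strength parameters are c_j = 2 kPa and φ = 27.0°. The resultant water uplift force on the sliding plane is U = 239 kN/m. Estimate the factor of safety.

Resolving the block weight along and normal to the plane and applying the Mohr–Coulomb strength on the joint:
N' = W cosα − U = 698·cos35.7° − 239 = 327.8 kN/m
Driving force T = W sinα = 698·sin35.7° = 407.3 kN/m
Resisting force R = c_j·L + N'·tanφ = 2·14.2 + 327.8·tan27.0° = 28.4 + 167.0 = 195.4 kN/m
FS = R / T = 195.4 / 407.3 = 0.480

FS = 0.48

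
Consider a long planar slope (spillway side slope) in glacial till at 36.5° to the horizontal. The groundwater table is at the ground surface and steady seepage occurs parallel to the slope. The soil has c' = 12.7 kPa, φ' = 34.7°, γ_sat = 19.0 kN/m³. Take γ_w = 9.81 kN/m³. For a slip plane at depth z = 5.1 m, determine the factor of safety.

With seepage parallel to the slope and the water table at the surface, the effective normal stress on the slip plane uses the buoyant unit weight γ' = γ_sat − γ_w while the driving shear stress uses γ_sat:
FS = [c' + γ' z cos²β tanφ'] / [γ_sat z sinβ cosβ]
γ' = 19.0 − 9.81 = 9.19 kN/m³
Numerator = 12.7 + 9.19·5.1·cos²36.5°·tan34.7° = 12.7 + 9.19·5.1·0.6462·0.6924 = 33.671 kPa
Denominator = 19.0·5.1·sin36.5°·cos36.5° = 19.0·5.1·0.5948·0.8039 = 46.333 kPa
FS = 33.671 / 46.333 = 0.727

FS = 0.73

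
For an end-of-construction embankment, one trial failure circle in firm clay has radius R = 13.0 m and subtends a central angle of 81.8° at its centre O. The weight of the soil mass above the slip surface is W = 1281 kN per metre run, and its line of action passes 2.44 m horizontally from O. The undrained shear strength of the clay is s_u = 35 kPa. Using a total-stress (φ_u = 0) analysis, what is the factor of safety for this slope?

Taking moments about the centre O, the resisting moment is provided by the undrained shear strength acting along the arc:
Arc length L_a = R·θ = 13.0·(81.8°·π/180) = 13.0·1.4277 = 18.56 m
M_R = s_u·L_a·R = 35·18.56·13.0 = 8444.7 kN·m/m
M_D = W·d = 1281·2.44 = 3125.6 kN·m/m
FS = M_R / M_D = 8444.7 / 3125.6 = 2.702

FS = 2.70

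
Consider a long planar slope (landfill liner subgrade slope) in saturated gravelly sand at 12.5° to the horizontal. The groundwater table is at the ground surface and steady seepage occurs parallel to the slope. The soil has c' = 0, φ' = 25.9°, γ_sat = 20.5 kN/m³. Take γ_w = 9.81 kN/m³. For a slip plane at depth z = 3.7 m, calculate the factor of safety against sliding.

With seepage parallel to the slope and the water table at the surface, the effective normal stress on the slip plane uses the buoyant unit weight γ' = γ_sat − γ_w while the driving shear stress uses γ_sat:
FS = [c' + γ' z cos²β tanφ'] / [γ_sat z sinβ cosβ]
(For c' = 0 this reduces to FS = (γ'/γ_sat)·tanφ'/tanβ.)
γ' = 20.5 − 9.81 = 10.69 kN/m³
Numerator = 0.0 + 10.69·3.7·cos²12.5°·tan25.9° = 0.0 + 10.69·3.7·0.9532·0.4856 = 18.306 kPa
Denominator = 20.5·3.7·sin12.5°·cos12.5° = 20.5·3.7·0.2164·0.9763 = 16.028 kPa
FS = 18.306 / 16.028 = 1.142

FS = 1.14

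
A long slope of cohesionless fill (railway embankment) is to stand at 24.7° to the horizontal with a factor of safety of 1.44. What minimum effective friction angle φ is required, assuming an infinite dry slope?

FS = tanφ/tanβ ⇒ tanφ = FS · tanβ = 1.44 · tan24.7° = 0.6623
φ = arctan(0.6623) = 33.52°

φ = 33.5°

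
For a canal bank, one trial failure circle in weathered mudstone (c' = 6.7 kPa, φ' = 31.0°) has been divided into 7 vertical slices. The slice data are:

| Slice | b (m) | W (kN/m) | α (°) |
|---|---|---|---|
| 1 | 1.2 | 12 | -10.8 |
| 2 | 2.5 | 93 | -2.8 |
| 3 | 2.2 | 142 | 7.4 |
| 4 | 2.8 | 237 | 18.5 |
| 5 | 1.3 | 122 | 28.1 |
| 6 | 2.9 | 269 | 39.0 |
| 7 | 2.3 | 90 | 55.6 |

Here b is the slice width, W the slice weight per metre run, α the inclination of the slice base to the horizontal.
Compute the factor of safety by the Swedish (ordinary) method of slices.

Ordinary method of slices: FS = Σ[c'·Δl_i + (W_i cosα_i)·tanφ'] / Σ W_i sinα_i, with Δl_i = b_i / cosα_i.
Slice 1: Δl = 1.2/cos(-10.8°) = 1.222 m; N'_1 = 12·cos(-10.8°) = 11.8; c'Δl = 8.18; W sinα = -2.2
Slice 2: Δl = 2.5/cos(-2.8°) = 2.503 m; N'_2 = 93·cos(-2.8°) = 92.9; c'Δl = 16.77; W sinα = -4.5
Slice 3: Δl = 2.2/cos7.4° = 2.218 m; N'_3 = 142·cos7.4° = 140.8; c'Δl = 14.86; W sinα = 18.3
Slice 4: Δl = 2.8/cos18.5° = 2.953 m; N'_4 = 237·cos18.5° = 224.8; c'Δl = 19.78; W sinα = 75.2
Slice 5: Δl = 1.3/cos28.1° = 1.474 m; N'_5 = 122·cos28.1° = 107.6; c'Δl = 9.87; W sinα = 57.5
Slice 6: Δl = 2.9/cos39.0° = 3.732 m; N'_6 = 269·cos39.0° = 209.1; c'Δl = 25.00; W sinα = 169.3
Slice 7: Δl = 2.3/cos55.6° = 4.071 m; N'_7 = 90·cos55.6° = 50.8; c'Δl = 27.28; W sinα = 74.3
Σc'Δl = 121.8 kN/m; ΣN' = 837.8 kN/m; ΣW sinα = 387.7 kN/m
Resisting = 121.8 + 837.8·tan31.0° = 121.8 + 503.4 = 625.1 kN/m
FS = 625.1 / 387.7 = 1.612

FS = 1.61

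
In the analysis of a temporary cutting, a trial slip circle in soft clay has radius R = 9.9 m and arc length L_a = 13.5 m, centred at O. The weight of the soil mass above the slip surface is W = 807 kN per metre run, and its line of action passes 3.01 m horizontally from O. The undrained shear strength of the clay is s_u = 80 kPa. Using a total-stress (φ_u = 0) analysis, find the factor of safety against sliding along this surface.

Taking moments about the centre O, the resisting moment is provided by the undrained shear strength acting along the arc:
M_R = s_u·L_a·R = 80·13.50·9.9 = 10692.0 kN·m/m
M_D = W·d = 807·3.01 = 2429.1 kN·m/m
FS = M_R / M_D = 10692.0 / 2429.1 = 4.402

FS = 4.40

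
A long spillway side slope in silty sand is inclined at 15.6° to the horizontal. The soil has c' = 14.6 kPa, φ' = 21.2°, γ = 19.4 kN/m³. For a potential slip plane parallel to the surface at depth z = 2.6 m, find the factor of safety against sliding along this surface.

FS = 2.51

For an infinite slope with a slip plane parallel to the surface (no pore pressure): FS = [c' + γz cos²β tanφ'] / [γz sinβ cosβ].
γz = 19.4·2.6 = 50.44 kN/m²
Numerator = 14.6 + 50.44·cos²15.6°·tan21.2° = 14.6 + 50.44·0.9277·0.3879 = 32.750 kPa
Denominator = 50.44·sin15.6°·cos15.6° = 50.44·0.2689·0.9632 = 13.065 kPa
FS = 32.750 / 13.065 = 2.507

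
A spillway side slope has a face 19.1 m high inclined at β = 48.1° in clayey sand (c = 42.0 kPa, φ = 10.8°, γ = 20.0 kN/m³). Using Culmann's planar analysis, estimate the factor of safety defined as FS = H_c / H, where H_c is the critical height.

H_c = (4c/γ) · sinβ cosφ / [1 − cos(β − φ)]
    = (4·42.0/20.0) · sin48.1°·cos10.8° / [1 − cos37.3°]
    = 8.400 · 0.7311 / 0.2045 = 30.03 m
FS = H_c / H = 30.03 / 19.1 = 1.572

FS = 1.57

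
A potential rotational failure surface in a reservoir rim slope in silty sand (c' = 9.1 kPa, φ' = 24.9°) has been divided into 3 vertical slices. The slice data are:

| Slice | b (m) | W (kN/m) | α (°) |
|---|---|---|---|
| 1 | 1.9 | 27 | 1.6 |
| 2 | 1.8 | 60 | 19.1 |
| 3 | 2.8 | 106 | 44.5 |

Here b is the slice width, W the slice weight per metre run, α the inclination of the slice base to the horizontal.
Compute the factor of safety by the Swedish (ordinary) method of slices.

FS = 1.52

Ordinary method of slices: FS = Σ[c'·Δl_i + (W_i cosα_i)·tanφ'] / Σ W_i sinα_i, with Δl_i = b_i / cosα_i.
Slice 1: Δl = 1.9/cos1.6° = 1.901 m; N'_1 = 27·cos1.6° = 27.0; c'Δl = 17.30; W sinα = 0.8
Slice 2: Δl = 1.8/cos19.1° = 1.905 m; N'_2 = 60·cos19.1° = 56.7; c'Δl = 17.33; W sinα = 19.6
Slice 3: Δl = 2.8/cos44.5° = 3.926 m; N'_3 = 106·cos44.5° = 75.6; c'Δl = 35.72; W sinα = 74.3
Σc'Δl = 70.4 kN/m; ΣN' = 159.3 kN/m; ΣW sinα = 94.7 kN/m
Resisting = 70.4 + 159.3·tan24.9° = 70.4 + 73.9 = 144.3 kN/m
FS = 144.3 / 94.7 = 1.524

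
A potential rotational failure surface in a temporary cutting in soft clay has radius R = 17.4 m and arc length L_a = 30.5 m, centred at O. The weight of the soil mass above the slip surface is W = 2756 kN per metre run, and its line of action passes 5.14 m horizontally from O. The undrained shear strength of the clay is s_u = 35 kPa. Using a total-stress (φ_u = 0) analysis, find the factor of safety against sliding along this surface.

FS = 1.31

Taking moments about the centre O, the resisting moment is provided by the undrained shear strength acting along the arc:
M_R = s_u·L_a·R = 35·30.50·17.4 = 18574.5 kN·m/m
M_D = W·d = 2756·5.14 = 14165.8 kN·m/m
FS = M_R / M_D = 18574.5 / 14165.8 = 1.311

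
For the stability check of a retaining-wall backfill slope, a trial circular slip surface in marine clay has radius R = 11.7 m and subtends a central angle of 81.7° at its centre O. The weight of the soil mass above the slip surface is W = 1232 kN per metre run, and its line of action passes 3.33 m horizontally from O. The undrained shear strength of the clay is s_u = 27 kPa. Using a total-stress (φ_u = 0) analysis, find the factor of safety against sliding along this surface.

Taking moments about the centre O, the resisting moment is provided by the undrained shear strength acting along the arc:
Arc length L_a = R·θ = 11.7·(81.7°·π/180) = 11.7·1.4259 = 16.68 m
M_R = s_u·L_a·R = 27·16.68·11.7 = 5270.3 kN·m/m
M_D = W·d = 1232·3.33 = 4102.6 kN·m/m
FS = M_R / M_D = 5270.3 / 4102.6 = 1.285

FS = 1.28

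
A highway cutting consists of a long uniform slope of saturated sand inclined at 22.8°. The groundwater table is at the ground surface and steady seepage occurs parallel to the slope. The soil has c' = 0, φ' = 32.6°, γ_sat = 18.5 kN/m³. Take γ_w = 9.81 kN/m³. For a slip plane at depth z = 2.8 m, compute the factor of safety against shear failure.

FS = 0.71

With seepage parallel to the slope and the water table at the surface, the effective normal stress on the slip plane uses the buoyant unit weight γ' = γ_sat − γ_w while the driving shear stress uses γ_sat:
FS = [c' + γ' z cos²β tanφ'] / [γ_sat z sinβ cosβ]
(For c' = 0 this reduces to FS = (γ'/γ_sat)·tanφ'/tanβ.)
γ' = 18.5 − 9.81 = 8.69 kN/m³
Numerator = 0.0 + 8.69·2.8·cos²22.8°·tan32.6° = 0.0 + 8.69·2.8·0.8498·0.6395 = 13.224 kPa
Denominator = 18.5·2.8·sin22.8°·cos22.8° = 18.5·2.8·0.3875·0.9219 = 18.505 kPa
FS = 13.224 / 18.505 = 0.715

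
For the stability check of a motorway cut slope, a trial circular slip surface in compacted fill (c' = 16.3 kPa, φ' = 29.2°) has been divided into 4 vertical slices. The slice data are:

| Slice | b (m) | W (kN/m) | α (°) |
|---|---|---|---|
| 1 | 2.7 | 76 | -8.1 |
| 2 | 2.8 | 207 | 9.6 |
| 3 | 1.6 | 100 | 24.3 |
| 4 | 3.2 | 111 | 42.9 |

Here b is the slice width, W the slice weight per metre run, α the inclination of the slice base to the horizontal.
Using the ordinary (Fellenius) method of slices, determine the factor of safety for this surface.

Ordinary method of slices: FS = Σ[c'·Δl_i + (W_i cosα_i)·tanφ'] / Σ W_i sinα_i, with Δl_i = b_i / cosα_i.
Slice 1: Δl = 2.7/cos(-8.1°) = 2.727 m; N'_1 = 76·cos(-8.1°) = 75.2; c'Δl = 44.45; W sinα = -10.7
Slice 2: Δl = 2.8/cos9.6° = 2.840 m; N'_2 = 207·cos9.6° = 204.1; c'Δl = 46.29; W sinα = 34.5
Slice 3: Δl = 1.6/cos24.3° = 1.756 m; N'_3 = 100·cos24.3° = 91.1; c'Δl = 28.62; W sinα = 41.2
Slice 4: Δl = 3.2/cos42.9° = 4.368 m; N'_4 = 111·cos42.9° = 81.3; c'Δl = 71.20; W sinα = 75.6
Σc'Δl = 190.6 kN/m; ΣN' = 451.8 kN/m; ΣW sinα = 140.5 kN/m
Resisting = 190.6 + 451.8·tan29.2° = 190.6 + 252.5 = 443.1 kN/m
FS = 443.1 / 140.5 = 3.153

FS = 3.15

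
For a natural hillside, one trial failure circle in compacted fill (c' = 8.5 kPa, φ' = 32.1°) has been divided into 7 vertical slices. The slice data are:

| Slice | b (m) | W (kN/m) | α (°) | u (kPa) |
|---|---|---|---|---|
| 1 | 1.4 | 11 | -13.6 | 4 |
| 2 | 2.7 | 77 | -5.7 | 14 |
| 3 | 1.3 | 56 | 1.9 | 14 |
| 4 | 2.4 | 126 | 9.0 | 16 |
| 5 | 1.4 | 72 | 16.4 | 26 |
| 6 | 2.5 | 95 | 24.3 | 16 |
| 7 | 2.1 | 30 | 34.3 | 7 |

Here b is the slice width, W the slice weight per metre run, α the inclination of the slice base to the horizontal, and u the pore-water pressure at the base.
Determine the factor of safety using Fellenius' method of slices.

FS = 3.19

Ordinary method of slices: FS = Σ[c'·Δl_i + (W_i cosα_i − u_i·Δl_i)·tanφ'] / Σ W_i sinα_i, with Δl_i = b_i / cosα_i.
Slice 1: Δl = 1.4/cos(-13.6°) = 1.440 m; N'_1 = 11·cos(-13.6°) − 4·1.440 = 4.9; c'Δl = 12.24; W sinα = -2.6
Slice 2: Δl = 2.7/cos(-5.7°) = 2.713 m; N'_2 = 77·cos(-5.7°) − 14·2.713 = 38.6; c'Δl = 23.06; W sinα = -7.6
Slice 3: Δl = 1.3/cos1.9° = 1.301 m; N'_3 = 56·cos1.9° − 14·1.301 = 37.8; c'Δl = 11.06; W sinα = 1.9
Slice 4: Δl = 2.4/cos9.0° = 2.430 m; N'_4 = 126·cos9.0° − 16·2.430 = 85.6; c'Δl = 20.65; W sinα = 19.7
Slice 5: Δl = 1.4/cos16.4° = 1.459 m; N'_5 = 72·cos16.4° − 26·1.459 = 31.1; c'Δl = 12.40; W sinα = 20.3
Slice 6: Δl = 2.5/cos24.3° = 2.743 m; N'_6 = 95·cos24.3° − 16·2.743 = 42.7; c'Δl = 23.32; W sinα = 39.1
Slice 7: Δl = 2.1/cos34.3° = 2.542 m; N'_7 = 30·cos34.3° − 7·2.542 = 7.0; c'Δl = 21.61; W sinα = 16.9
Σc'Δl = 124.3 kN/m; ΣN' = 247.7 kN/m; ΣW sinα = 87.7 kN/m
Resisting = 124.3 + 247.7·tan32.1° = 124.3 + 155.4 = 279.7 kN/m
FS = 279.7 / 87.7 = 3.191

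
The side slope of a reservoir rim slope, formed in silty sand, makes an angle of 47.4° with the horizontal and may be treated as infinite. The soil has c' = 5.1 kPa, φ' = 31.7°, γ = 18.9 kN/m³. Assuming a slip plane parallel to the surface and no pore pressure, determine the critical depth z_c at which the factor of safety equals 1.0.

Setting FS = 1.00 in FS = [c' + γz cos²β tanφ'] / [γz sinβ cosβ] and solving for z:
z = c' / [γ cosβ (FS·sinβ − cosβ·tanφ')]
  = 5.1 / [18.9·cos47.4°·(1.00·sin47.4° − cos47.4°·tan31.7°)]
  = 5.1 / [18.9·0.6769·(1.00·0.7361 − 0.6769·0.6176)]
  = 5.1 / 4.0688 = 1.253 m

z_c = 1.25 m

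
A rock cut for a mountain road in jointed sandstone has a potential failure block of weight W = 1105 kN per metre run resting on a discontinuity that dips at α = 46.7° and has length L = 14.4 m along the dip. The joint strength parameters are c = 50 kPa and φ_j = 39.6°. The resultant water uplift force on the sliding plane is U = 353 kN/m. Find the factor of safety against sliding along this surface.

FS = 1.31

Resolving the block weight along and normal to the plane and applying the Mohr–Coulomb strength on the joint:
N' = W cosα − U = 1105·cos46.7° − 353 = 404.8 kN/m
Driving force T = W sinα = 1105·sin46.7° = 804.2 kN/m
Resisting force R = c·L + N'·tanφ_j = 50·14.4 + 404.8·tan39.6° = 720.0 + 334.9 = 1054.9 kN/m
FS = R / T = 1054.9 / 804.2 = 1.312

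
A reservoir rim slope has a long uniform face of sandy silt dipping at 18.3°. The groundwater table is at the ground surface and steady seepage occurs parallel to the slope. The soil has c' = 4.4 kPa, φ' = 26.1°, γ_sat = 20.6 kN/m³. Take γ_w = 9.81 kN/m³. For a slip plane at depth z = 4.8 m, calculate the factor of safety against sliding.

FS = 0.93

With seepage parallel to the slope and the water table at the surface, the effective normal stress on the slip plane uses the buoyant unit weight γ' = γ_sat − γ_w while the driving shear stress uses γ_sat:
FS = [c' + γ' z cos²β tanφ'] / [γ_sat z sinβ cosβ]
γ' = 20.6 − 9.81 = 10.79 kN/m³
Numerator = 4.4 + 10.79·4.8·cos²18.3°·tan26.1° = 4.4 + 10.79·4.8·0.9014·0.4899 = 27.271 kPa
Denominator = 20.6·4.8·sin18.3°·cos18.3° = 20.6·4.8·0.3140·0.9494 = 29.477 kPa
FS = 27.271 / 29.477 = 0.925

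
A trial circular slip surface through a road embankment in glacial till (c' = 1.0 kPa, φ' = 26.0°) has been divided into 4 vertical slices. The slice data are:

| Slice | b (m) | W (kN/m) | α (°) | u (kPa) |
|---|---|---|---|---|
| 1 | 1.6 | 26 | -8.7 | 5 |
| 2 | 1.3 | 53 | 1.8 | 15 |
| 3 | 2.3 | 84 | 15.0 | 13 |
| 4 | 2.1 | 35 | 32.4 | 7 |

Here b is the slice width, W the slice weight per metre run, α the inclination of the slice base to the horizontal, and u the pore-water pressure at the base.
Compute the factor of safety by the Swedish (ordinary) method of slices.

Ordinary method of slices: FS = Σ[c'·Δl_i + (W_i cosα_i − u_i·Δl_i)·tanφ'] / Σ W_i sinα_i, with Δl_i = b_i / cosα_i.
Slice 1: Δl = 1.6/cos(-8.7°) = 1.619 m; N'_1 = 26·cos(-8.7°) − 5·1.619 = 17.6; c'Δl = 1.62; W sinα = -3.9
Slice 2: Δl = 1.3/cos1.8° = 1.301 m; N'_2 = 53·cos1.8° − 15·1.301 = 33.5; c'Δl = 1.30; W sinα = 1.7
Slice 3: Δl = 2.3/cos15.0° = 2.381 m; N'_3 = 84·cos15.0° − 13·2.381 = 50.2; c'Δl = 2.38; W sinα = 21.7
Slice 4: Δl = 2.1/cos32.4° = 2.487 m; N'_4 = 35·cos32.4° − 7·2.487 = 12.1; c'Δl = 2.49; W sinα = 18.8
Σc'Δl = 7.8 kN/m; ΣN' = 113.4 kN/m; ΣW sinα = 38.2 kN/m
Resisting = 7.8 + 113.4·tan26.0° = 7.8 + 55.3 = 63.1 kN/m
FS = 63.1 / 38.2 = 1.651

FS = 1.65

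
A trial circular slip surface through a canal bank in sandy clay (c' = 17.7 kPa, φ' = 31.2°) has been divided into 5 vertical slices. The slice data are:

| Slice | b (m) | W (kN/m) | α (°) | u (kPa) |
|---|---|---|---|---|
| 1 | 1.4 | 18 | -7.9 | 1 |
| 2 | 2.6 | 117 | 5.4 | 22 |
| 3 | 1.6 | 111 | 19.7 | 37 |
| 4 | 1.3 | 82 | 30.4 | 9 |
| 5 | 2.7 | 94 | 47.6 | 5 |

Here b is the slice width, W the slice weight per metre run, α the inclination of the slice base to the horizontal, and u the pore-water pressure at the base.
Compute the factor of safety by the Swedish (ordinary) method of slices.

FS = 2.11

Ordinary method of slices: FS = Σ[c'·Δl_i + (W_i cosα_i − u_i·Δl_i)·tanφ'] / Σ W_i sinα_i, with Δl_i = b_i / cosα_i.
Slice 1: Δl = 1.4/cos(-7.9°) = 1.413 m; N'_1 = 18·cos(-7.9°) − 1·1.413 = 16.4; c'Δl = 25.02; W sinα = -2.5
Slice 2: Δl = 2.6/cos5.4° = 2.612 m; N'_2 = 117·cos5.4° − 22·2.612 = 59.0; c'Δl = 46.23; W sinα = 11.0
Slice 3: Δl = 1.6/cos19.7° = 1.699 m; N'_3 = 111·cos19.7° − 37·1.699 = 41.6; c'Δl = 30.08; W sinα = 37.4
Slice 4: Δl = 1.3/cos30.4° = 1.507 m; N'_4 = 82·cos30.4° − 9·1.507 = 57.2; c'Δl = 26.68; W sinα = 41.5
Slice 5: Δl = 2.7/cos47.6° = 4.004 m; N'_5 = 94·cos47.6° − 5·4.004 = 43.4; c'Δl = 70.87; W sinα = 69.4
Σc'Δl = 198.9 kN/m; ΣN' = 217.6 kN/m; ΣW sinα = 156.9 kN/m
Resisting = 198.9 + 217.6·tan31.2° = 198.9 + 131.8 = 330.7 kN/m
FS = 330.7 / 156.9 = 2.108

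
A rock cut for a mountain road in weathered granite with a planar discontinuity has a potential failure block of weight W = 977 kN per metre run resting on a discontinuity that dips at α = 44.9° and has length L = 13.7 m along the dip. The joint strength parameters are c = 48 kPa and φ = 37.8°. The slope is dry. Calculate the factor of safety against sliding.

Resolving the block weight along and normal to the plane and applying the Mohr–Coulomb strength on the joint:
N' = W cosα = 977·cos44.9° = 692.0 kN/m
Driving force T = W sinα = 977·sin44.9° = 689.6 kN/m
Resisting force R = c·L + N'·tanφ = 48·13.7 + 692.0·tan37.8° = 657.6 + 536.8 = 1194.4 kN/m
FS = R / T = 1194.4 / 689.6 = 1.732

FS = 1.73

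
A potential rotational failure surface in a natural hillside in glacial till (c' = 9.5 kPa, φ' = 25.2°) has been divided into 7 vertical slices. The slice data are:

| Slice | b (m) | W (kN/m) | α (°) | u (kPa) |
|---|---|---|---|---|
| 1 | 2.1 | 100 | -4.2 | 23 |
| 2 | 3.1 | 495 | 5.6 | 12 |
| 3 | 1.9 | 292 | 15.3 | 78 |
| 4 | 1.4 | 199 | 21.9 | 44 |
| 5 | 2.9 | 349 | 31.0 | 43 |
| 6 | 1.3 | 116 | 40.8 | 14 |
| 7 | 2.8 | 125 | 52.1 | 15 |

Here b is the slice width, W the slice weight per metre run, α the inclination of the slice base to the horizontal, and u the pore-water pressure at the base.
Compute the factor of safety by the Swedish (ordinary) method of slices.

FS = 1.16

Ordinary method of slices: FS = Σ[c'·Δl_i + (W_i cosα_i − u_i·Δl_i)·tanφ'] / Σ W_i sinα_i, with Δl_i = b_i / cosα_i.
Slice 1: Δl = 2.1/cos(-4.2°) = 2.106 m; N'_1 = 100·cos(-4.2°) − 23·2.106 = 51.3; c'Δl = 20.00; W sinα = -7.3
Slice 2: Δl = 3.1/cos5.6° = 3.115 m; N'_2 = 495·cos5.6° − 12·3.115 = 455.3; c'Δl = 29.59; W sinα = 48.3
Slice 3: Δl = 1.9/cos15.3° = 1.970 m; N'_3 = 292·cos15.3° − 78·1.970 = 128.0; c'Δl = 18.71; W sinα = 77.1
Slice 4: Δl = 1.4/cos21.9° = 1.509 m; N'_4 = 199·cos21.9° − 44·1.509 = 118.2; c'Δl = 14.33; W sinα = 74.2
Slice 5: Δl = 2.9/cos31.0° = 3.383 m; N'_5 = 349·cos31.0° − 43·3.383 = 153.7; c'Δl = 32.14; W sinα = 179.7
Slice 6: Δl = 1.3/cos40.8° = 1.717 m; N'_6 = 116·cos40.8° − 14·1.717 = 63.8; c'Δl = 16.31; W sinα = 75.8
Slice 7: Δl = 2.8/cos52.1° = 4.558 m; N'_7 = 125·cos52.1° − 15·4.558 = 8.4; c'Δl = 43.30; W sinα = 98.6
Σc'Δl = 174.4 kN/m; ΣN' = 978.7 kN/m; ΣW sinα = 546.4 kN/m
Resisting = 174.4 + 978.7·tan25.2° = 174.4 + 460.5 = 634.9 kN/m
FS = 634.9 / 546.4 = 1.162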